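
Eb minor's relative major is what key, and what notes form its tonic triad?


The relative major shares the key signature and is a minor 3rd above the minor tonic
A minor 3rd above Eb is Gb
→ relative major of Eb minor is Gb major
Tonic triad of Gb major = root + major 3rd + perfect 5th = Gb Bb Db
= Gb major; triad = Gb Bb Db


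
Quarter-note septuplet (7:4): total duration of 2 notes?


Working:
Septuplet: 7 notes occupy the space of 4 quarter notes
Space = 4 × 1 = 4 beats
Each septuplet note = 4 / 7 = 4/7 beats
2 notes = 2 × 4/7 = 8/7
= 8/7 beats


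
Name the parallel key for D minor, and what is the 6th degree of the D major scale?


Reasoning:
Parallel keys share the same tonic but differ in mode
D minor → parallel is D major
D major scale: D E F# G A B C#
= D major; 6th degree = B


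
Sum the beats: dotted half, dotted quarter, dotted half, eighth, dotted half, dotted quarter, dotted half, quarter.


Step by step:
Beat values:
  dotted half = 3 beats
  dotted quarter = 1.5 beats
  dotted half = 3 beats
  eighth = 0.5 beats
  dotted half = 3 beats
  dotted quarter = 1.5 beats
  dotted half = 3 beats
  quarter = 1 beat
Sum = 3 + 1.5 + 3 + 0.5 + 3 + 1.5 + 3 + 1
= 16.5 beats


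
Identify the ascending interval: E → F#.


Letter names: E → F spans 2 letter names → a 2nd
Semitones: E → F# = 2 half-steps
A 2nd of 2 semitones is a major 2nd
= major 2nd


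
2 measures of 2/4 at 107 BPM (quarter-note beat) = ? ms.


Let's work it out.
Quarter-note beat duration = 60000 / 107 ms
Beats per measure (2/4) = 2
One measure = 2 × 60000 / 107 = 120000 / 107 ms
2 measures = 2 × 120000 / 107 = 240000 / 107
= 2243.0 ms


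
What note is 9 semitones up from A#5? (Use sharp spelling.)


A#5: chromatic position 10 in octave 5 → absolute = 5×12 + 10 = 70
Transpose up 9: 70 + 9 = 79
79 = 6×12 + 7 → G in octave 6
Result = G6


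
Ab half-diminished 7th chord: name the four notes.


Working:
Half-diminished 7th chord = root + minor 3rd + diminished 5th + minor 7th
Seventh chords stack in thirds, so the letter names are A-C-E-G
Root: Ab
Minor 3rd above Ab: Cb
Diminished 5th above Ab: Ebb
Minor 7th above Ab: Gb
Chord = Ab Cb Ebb Gb


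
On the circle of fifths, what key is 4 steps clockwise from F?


Step by step:
Each clockwise step on the circle of fifths moves up a perfect 5th
From F: F → C → G → D → A
= A


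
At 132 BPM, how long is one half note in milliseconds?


Working:
One quarter-note beat = 60000 / BPM = 60000 / 132 ms
Half note = 2 × quarter note
Duration = 2 × 60000 / 132 = 120000 / 132
= 909.1 ms


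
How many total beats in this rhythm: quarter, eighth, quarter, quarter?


Beat values:
  quarter = 1 beat
  eighth = 0.5 beats
  quarter = 1 beat
  quarter = 1 beat
Sum = 1 + 0.5 + 1 + 1
= 3.5 beats


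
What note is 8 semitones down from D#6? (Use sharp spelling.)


Working:
D#6: chromatic position 3 in octave 6 → absolute = 6×12 + 3 = 75
Transpose down 8: 75 - 8 = 67
67 = 5×12 + 7 → G in octave 5
Result = G5


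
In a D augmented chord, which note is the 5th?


Working:
Augmented triad = root + major 3rd (4 semitones) + augmented 5th (8 semitones)
A triad on D stacks thirds, so the chord tones use letter names D-F-A
Root: D
Major 3rd above D: F#
Augmented 5th above D: A#
The 5th = A#


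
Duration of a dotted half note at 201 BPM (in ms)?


Let's work it out.
One quarter-note beat = 60000 / BPM = 60000 / 201 ms
Dotted half note = 3 × quarter note
Duration = 3 × 60000 / 201 = 180000 / 201
= 895.5 ms


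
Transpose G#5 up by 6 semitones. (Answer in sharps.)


Working:
G#5: chromatic position 8 in octave 5 → absolute = 5×12 + 8 = 68
Transpose up 6: 68 + 6 = 74
74 = 6×12 + 2 → D in octave 6
Result = D6


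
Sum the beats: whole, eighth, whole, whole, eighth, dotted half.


Reasoning:
Beat values:
  whole = 4 beats
  eighth = 0.5 beats
  whole = 4 beats
  whole = 4 beats
  eighth = 0.5 beats
  dotted half = 3 beats
Sum = 4 + 0.5 + 4 + 4 + 0.5 + 3
= 16 beats


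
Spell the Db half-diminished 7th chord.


Working:
Half-diminished 7th chord = root + minor 3rd + diminished 5th + minor 7th
Seventh chords stack in thirds, so the letter names are D-F-A-C
Root: Db
Minor 3rd above Db: Fb
Diminished 5th above Db: Abb
Minor 7th above Db: Cb
Chord = Db Fb Abb Cb


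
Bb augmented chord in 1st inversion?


Root position: Bb D F#
1st inversion: move root up an octave
Bass note: D
Notes (bottom to top) = D F# Bb


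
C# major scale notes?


Working:
Major scale pattern: W-W-H-W-W-W-H (2-2-1-2-2-2-1 semitones)
Starting from C#:
  C# + 2 semitones → D#
  D# + 2 semitones → E#
  E# + 1 semitone → F#
  F# + 2 semitones → G#
  G# + 2 semitones → A#
  A# + 2 semitones → B#
  B# + 1 semitone → C#
Scale = C# D# E# F# G# A# B#


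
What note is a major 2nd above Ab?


Working:
A 2nd spans 2 letter names, so from A we land on B
A major 2nd = 2 semitones above Ab
Spell B at that pitch: Bb
= Bb


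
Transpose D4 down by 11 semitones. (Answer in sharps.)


D4: chromatic position 2 in octave 4 → absolute = 4×12 + 2 = 50
Transpose down 11: 50 - 11 = 39
39 = 3×12 + 3 → D# in octave 3
Result = D#3


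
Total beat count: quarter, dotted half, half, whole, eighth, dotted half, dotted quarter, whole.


Working:
Beat values:
  quarter = 1 beat
  dotted half = 3 beats
  half = 2 beats
  whole = 4 beats
  eighth = 0.5 beats
  dotted half = 3 beats
  dotted quarter = 1.5 beats
  whole = 4 beats
Sum = 1 + 3 + 2 + 4 + 0.5 + 3 + 1.5 + 4
= 19 beats


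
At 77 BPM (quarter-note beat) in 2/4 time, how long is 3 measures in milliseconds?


Working:
Quarter-note beat duration = 60000 / 77 ms
Beats per measure (2/4) = 2
One measure = 2 × 60000 / 77 = 120000 / 77 ms
3 measures = 3 × 120000 / 77 = 360000 / 77
= 4675.3 ms


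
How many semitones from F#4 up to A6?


Working:
Absolute semitone position = octave×12 + chromatic position
F#4: 4×12 + 6 = 54
A6: 6×12 + 9 = 81
Difference = 81 - 54 = 27
= 27 semitones


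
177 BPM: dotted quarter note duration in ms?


Reasoning:
One quarter-note beat = 60000 / BPM = 60000 / 177 ms
Dotted quarter note = 3/2 × quarter note
Duration = 3/2 × 60000 / 177 = 90000 / 177
= 508.5 ms


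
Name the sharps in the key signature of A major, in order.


Step by step:
Sharp major keys follow the circle of fifths: C(0), G(1), D(2), A(3), E(4), B(5), F#(6), C#(7)
A major has 3 sharps
Order of sharps: F# C# G# D# A# E# B# → first 3: F#, C#, G#
= F#, C#, G#


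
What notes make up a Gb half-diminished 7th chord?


Half-diminished 7th chord = root + minor 3rd + diminished 5th + minor 7th
Seventh chords stack in thirds, so the letter names are G-B-D-F
Root: Gb
Minor 3rd above Gb: Bbb
Diminished 5th above Gb: Dbb
Minor 7th above Gb: Fb
Chord = Gb Bbb Dbb Fb


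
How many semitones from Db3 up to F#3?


Solution.
Absolute semitone position = octave×12 + chromatic position
Db3: 3×12 + 1 = 37
F#3: 3×12 + 6 = 42
Difference = 42 - 37 = 5
= 5 semitones


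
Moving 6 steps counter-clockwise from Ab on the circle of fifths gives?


Step by step:
Each counter-clockwise step moves down a perfect 5th (= up a perfect 4th)
From Ab: Ab → Db → F#/Gb → B → E → A → D
= D


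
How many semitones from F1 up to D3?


Reasoning:
Absolute semitone position = octave×12 + chromatic position
F1: 1×12 + 5 = 17
D3: 3×12 + 2 = 38
Difference = 38 - 17 = 21
= 21 semitones


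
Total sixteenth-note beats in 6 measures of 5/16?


Time signature 5/16: the bottom number 16 means the sixteenth note gets one count
The top number 5 means 5 sixteenth-note beats per measure
Total = 5 × 6 measures
= 30 sixteenth-note beats


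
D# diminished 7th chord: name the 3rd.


Diminished 7th chord = root + minor 3rd + diminished 5th + diminished 7th
Seventh chords stack in thirds, so the letter names are D-F-A-C
Root: D#
Minor 3rd above D#: F#
Diminished 5th above D#: A
Diminished 7th above D#: C
The 3rd = F#


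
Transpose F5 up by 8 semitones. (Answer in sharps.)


Let's work it out.
F5: chromatic position 5 in octave 5 → absolute = 5×12 + 5 = 65
Transpose up 8: 65 + 8 = 73
73 = 6×12 + 1 → C# in octave 6
Result = C#6


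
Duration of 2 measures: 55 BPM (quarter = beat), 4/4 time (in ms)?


Quarter-note beat duration = 60000 / 55 ms
Beats per measure (4/4) = 4
One measure = 4 × 60000 / 55 = 240000 / 55 ms
2 measures = 2 × 240000 / 55 = 480000 / 55
= 8727.3 ms


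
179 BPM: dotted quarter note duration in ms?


One quarter-note beat = 60000 / BPM = 60000 / 179 ms
Dotted quarter note = 3/2 × quarter note
Duration = 3/2 × 60000 / 179 = 90000 / 179
= 502.8 ms


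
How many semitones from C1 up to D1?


Reasoning:
Absolute semitone position = octave×12 + chromatic position
C1: 1×12 + 0 = 12
D1: 1×12 + 2 = 14
Difference = 14 - 12 = 2
= 2 semitones


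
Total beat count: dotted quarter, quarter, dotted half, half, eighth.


Working:
Beat values:
  dotted quarter = 1.5 beats
  quarter = 1 beat
  dotted half = 3 beats
  half = 2 beats
  eighth = 0.5 beats
Sum = 1.5 + 1 + 3 + 2 + 0.5
= 8 beats


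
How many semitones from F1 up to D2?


Absolute semitone position = octave×12 + chromatic position
F1: 1×12 + 5 = 17
D2: 2×12 + 2 = 26
Difference = 26 - 17 = 9
= 9 semitones


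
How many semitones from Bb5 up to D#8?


Solution.
Absolute semitone position = octave×12 + chromatic position
Bb5: 5×12 + 10 = 70
D#8: 8×12 + 3 = 99
Difference = 99 - 70 = 29
= 29 semitones


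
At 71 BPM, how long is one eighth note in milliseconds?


Working:
One quarter-note beat = 60000 / BPM = 60000 / 71 ms
Eighth note = 1/2 × quarter note
Duration = 1/2 × 60000 / 71 = 30000 / 71
= 422.5 ms


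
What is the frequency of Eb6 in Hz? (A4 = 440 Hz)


f = 440 × 2^(n/12) where n = semitones from A4
Eb6: 18 semitones from A4
f = 440 × 2^(18/12)
f = 1244.51 Hz


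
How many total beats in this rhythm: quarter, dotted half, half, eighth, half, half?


Solution.
Beat values:
  quarter = 1 beat
  dotted half = 3 beats
  half = 2 beats
  eighth = 0.5 beats
  half = 2 beats
  half = 2 beats
Sum = 1 + 3 + 2 + 0.5 + 2 + 2
= 10.5 beats


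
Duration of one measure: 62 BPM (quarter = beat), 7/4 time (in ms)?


Quarter-note beat duration = 60000 / 62 ms
Beats per measure (7/4) = 7
One measure = 7 × 60000 / 62 = 420000 / 62 ms
= 6774.2 ms


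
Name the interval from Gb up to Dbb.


Letter names: G → D spans 5 letter names → a 5th
Semitones: Gb → Dbb = 6 half-steps
A 5th of 6 semitones is a diminished 5th
= diminished 5th


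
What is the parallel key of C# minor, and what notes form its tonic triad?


Reasoning:
Parallel keys share the same tonic but differ in mode
C# minor → parallel is C# major
Tonic triad of C# major = C# E# G#
= C# major; triad = C# E# G#


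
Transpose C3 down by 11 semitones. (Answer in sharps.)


Let's work it out.
C3: chromatic position 0 in octave 3 → absolute = 3×12 + 0 = 36
Transpose down 11: 36 - 11 = 25
25 = 2×12 + 1 → C# in octave 2
Result = C#2


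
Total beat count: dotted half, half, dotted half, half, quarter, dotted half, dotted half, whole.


Solution.
Beat values:
  dotted half = 3 beats
  half = 2 beats
  dotted half = 3 beats
  half = 2 beats
  quarter = 1 beat
  dotted half = 3 beats
  dotted half = 3 beats
  whole = 4 beats
Sum = 3 + 2 + 3 + 2 + 1 + 3 + 3 + 4
= 21 beats


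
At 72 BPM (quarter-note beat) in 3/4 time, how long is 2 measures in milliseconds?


Quarter-note beat duration = 60000 / 72 ms
Beats per measure (3/4) = 3
One measure = 3 × 60000 / 72 = 180000 / 72 ms
2 measures = 2 × 180000 / 72 = 360000 / 72
= 5000.0 ms


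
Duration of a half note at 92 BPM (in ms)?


One quarter-note beat = 60000 / BPM = 60000 / 92 ms
Half note = 2 × quarter note
Duration = 2 × 60000 / 92 = 120000 / 92
= 1304.3 ms


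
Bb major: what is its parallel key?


Parallel keys share the same tonic but differ in mode
Bb major → parallel is Bb minor
= Bb minor


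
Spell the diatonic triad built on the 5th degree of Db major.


Working:
Db major scale: Db Eb F Gb Ab Bb C
Diatonic triad on degree 5 stacks scale notes 5, 7, 2: Ab C Eb
Ab→C = 4 semitones; Ab→Eb = 7 semitones → major triad
= Ab C Eb (major)


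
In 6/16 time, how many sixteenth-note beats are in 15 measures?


Time signature 6/16: the bottom number 16 means the sixteenth note gets one count
The top number 6 means 6 sixteenth-note beats per measure
Total = 6 × 15 measures
= 90 sixteenth-note beats


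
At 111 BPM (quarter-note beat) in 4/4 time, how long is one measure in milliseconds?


Working:
Quarter-note beat duration = 60000 / 111 ms
Beats per measure (4/4) = 4
One measure = 4 × 60000 / 111 = 240000 / 111 ms
= 2162.2 ms


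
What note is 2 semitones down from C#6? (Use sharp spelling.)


C#6: chromatic position 1 in octave 6 → absolute = 6×12 + 1 = 73
Transpose down 2: 73 - 2 = 71
71 = 5×12 + 11 → B in octave 5
Result = B5


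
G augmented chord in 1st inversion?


Root position: G B D#
1st inversion: move root up an octave
Bass note: B
Notes (bottom to top) = B D# G


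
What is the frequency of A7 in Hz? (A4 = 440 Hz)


Step by step:
f = 440 × 2^(n/12) where n = semitones from A4
A7: 36 semitones from A4
f = 440 × 2^(36/12)
f = 3520.00 Hz


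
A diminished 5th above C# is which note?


A 5th spans 5 letter names, so from C we land on G
A diminished 5th = 6 semitones above C#
Spell G at that pitch: G
= G


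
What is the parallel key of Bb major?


Parallel keys share the same tonic but differ in mode
Bb major → parallel is Bb minor
= Bb minor


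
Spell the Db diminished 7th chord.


Diminished 7th chord = root + minor 3rd + diminished 5th + diminished 7th
Seventh chords stack in thirds, so the letter names are D-F-A-C
Root: Db
Minor 3rd above Db: Fb
Diminished 5th above Db: Abb
Diminished 7th above Db: Cbb
Chord = Db Fb Abb Cbb


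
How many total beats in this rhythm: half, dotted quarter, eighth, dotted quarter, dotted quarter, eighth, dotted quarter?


Step by step:
Beat values:
  half = 2 beats
  dotted quarter = 1.5 beats
  eighth = 0.5 beats
  dotted quarter = 1.5 beats
  dotted quarter = 1.5 beats
  eighth = 0.5 beats
  dotted quarter = 1.5 beats
Sum = 2 + 1.5 + 0.5 + 1.5 + 1.5 + 0.5 + 1.5
= 9 beats


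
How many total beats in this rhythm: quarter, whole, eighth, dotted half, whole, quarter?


Step by step:
Beat values:
  quarter = 1 beat
  whole = 4 beats
  eighth = 0.5 beats
  dotted half = 3 beats
  whole = 4 beats
  quarter = 1 beat
Sum = 1 + 4 + 0.5 + 3 + 4 + 1
= 13.5 beats


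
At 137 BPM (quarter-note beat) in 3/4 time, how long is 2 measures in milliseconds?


Reasoning:
Quarter-note beat duration = 60000 / 137 ms
Beats per measure (3/4) = 3
One measure = 3 × 60000 / 137 = 180000 / 137 ms
2 measures = 2 × 180000 / 137 = 360000 / 137
= 2627.7 ms


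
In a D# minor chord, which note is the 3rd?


Step by step:
Minor triad = root + minor 3rd (3 semitones) + perfect 5th (7 semitones)
A triad on D# stacks thirds, so the chord tones use letter names D-F-A
Root: D#
Minor 3rd above D#: F#
Perfect 5th above D#: A#
The 3rd = F#


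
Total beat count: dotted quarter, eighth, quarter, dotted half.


Beat values:
  dotted quarter = 1.5 beats
  eighth = 0.5 beats
  quarter = 1 beat
  dotted half = 3 beats
Sum = 1.5 + 0.5 + 1 + 3
= 6 beats


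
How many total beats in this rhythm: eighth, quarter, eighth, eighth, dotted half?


Working:
Beat values:
  eighth = 0.5 beats
  quarter = 1 beat
  eighth = 0.5 beats
  eighth = 0.5 beats
  dotted half = 3 beats
Sum = 0.5 + 1 + 0.5 + 0.5 + 3
= 5.5 beats


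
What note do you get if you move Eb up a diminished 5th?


diminished 5th: 5 letter names, 6 semitones
Letter: E + 4 → B
Pitch: Eb + 6 semitones, spelled as a B → Bbb
= Bbb


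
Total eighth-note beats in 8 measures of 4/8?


Time signature 4/8: the bottom number 8 means the eighth note gets one count
The top number 4 means 4 eighth-note beats per measure
Total = 4 × 8 measures
= 32 eighth-note beats


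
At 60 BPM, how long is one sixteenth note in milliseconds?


Let's work it out.
One quarter-note beat = 60000 / BPM = 60000 / 60 ms
Sixteenth note = 1/4 × quarter note
Duration = 1/4 × 60000 / 60 = 15000 / 60
= 250.0 ms


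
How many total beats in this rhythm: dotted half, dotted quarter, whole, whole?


Reasoning:
Beat values:
  dotted half = 3 beats
  dotted quarter = 1.5 beats
  whole = 4 beats
  whole = 4 beats
Sum = 3 + 1.5 + 4 + 4
= 12.5 beats


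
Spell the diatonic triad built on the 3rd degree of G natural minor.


Solution.
G natural minor scale: G A Bb C D Eb F
Diatonic triad on degree 3 stacks scale notes 3, 5, 7: Bb D F
Bb→D = 4 semitones; Bb→F = 7 semitones → major triad
= Bb D F (major)


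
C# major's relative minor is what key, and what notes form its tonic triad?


Solution.
The relative minor shares the major's key signature and starts on its 6th degree
6th degree = a major 6th above the tonic; a major 6th above C# is A#
→ relative minor of C# major is A# minor
Tonic triad of A# minor = root + minor 3rd + perfect 5th = A# C# E#
= A# minor; triad = A# C# E#


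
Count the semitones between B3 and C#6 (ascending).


Absolute semitone position = octave×12 + chromatic position
B3: 3×12 + 11 = 47
C#6: 6×12 + 1 = 73
Difference = 73 - 47 = 26
= 26 semitones


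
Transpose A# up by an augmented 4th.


augmented 4th: 4 letter names, 6 semitones
Letter: A + 3 → D
Pitch: A# + 6 semitones, spelled as a D → D##
= D##


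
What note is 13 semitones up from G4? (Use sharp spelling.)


G4: chromatic position 7 in octave 4 → absolute = 4×12 + 7 = 55
Transpose up 13: 55 + 13 = 68
68 = 5×12 + 8 → G# in octave 5
Result = G#5


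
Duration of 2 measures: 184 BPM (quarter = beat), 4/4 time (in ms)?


Step by step:
Quarter-note beat duration = 60000 / 184 ms
Beats per measure (4/4) = 4
One measure = 4 × 60000 / 184 = 240000 / 184 ms
2 measures = 2 × 240000 / 184 = 480000 / 184
= 2608.7 ms


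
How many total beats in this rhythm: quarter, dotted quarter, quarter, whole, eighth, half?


Step by step:
Beat values:
  quarter = 1 beat
  dotted quarter = 1.5 beats
  quarter = 1 beat
  whole = 4 beats
  eighth = 0.5 beats
  half = 2 beats
Sum = 1 + 1.5 + 1 + 4 + 0.5 + 2
= 10 beats


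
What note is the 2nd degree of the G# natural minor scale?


Reasoning:
Natural minor scale pattern: W-H-W-W-H-W-W (2-1-2-2-1-2-2 semitones)
Starting from G#:
  G# + 2 semitones → A#
  A# + 1 semitone → B
  B + 2 semitones → C#
  C# + 2 semitones → D#
  D# + 1 semitone → E
  E + 2 semitones → F#
  F# + 2 semitones → G#
Scale: G# A# B C# D# E F#
Degree 2 = A#


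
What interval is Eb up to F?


Step by step:
Letter names: E → F spans 2 letter names → a 2nd
Semitones: Eb → F = 2 half-steps
A 2nd of 2 semitones is a major 2nd
= major 2nd


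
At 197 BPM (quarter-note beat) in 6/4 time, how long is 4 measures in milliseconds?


Let's work it out.
Quarter-note beat duration = 60000 / 197 ms
Beats per measure (6/4) = 6
One measure = 6 × 60000 / 197 = 360000 / 197 ms
4 measures = 4 × 360000 / 197 = 1440000 / 197
= 7309.6 ms


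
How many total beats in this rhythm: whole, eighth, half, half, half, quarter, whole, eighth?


Working:
Beat values:
  whole = 4 beats
  eighth = 0.5 beats
  half = 2 beats
  half = 2 beats
  half = 2 beats
  quarter = 1 beat
  whole = 4 beats
  eighth = 0.5 beats
Sum = 4 + 0.5 + 2 + 2 + 2 + 1 + 4 + 0.5
= 16 beats


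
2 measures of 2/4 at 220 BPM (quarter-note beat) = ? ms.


Quarter-note beat duration = 60000 / 220 ms
Beats per measure (2/4) = 2
One measure = 2 × 60000 / 220 = 120000 / 220 ms
2 measures = 2 × 120000 / 220 = 240000 / 220
= 1090.9 ms


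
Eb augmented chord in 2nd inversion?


Let's work it out.
Root position: Eb G B
2nd inversion: move root and 3rd up an octave
Bass note: B
Notes (bottom to top) = B Eb G


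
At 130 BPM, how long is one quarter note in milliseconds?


Solution.
One quarter-note beat = 60000 / BPM = 60000 / 130 ms
Duration = 60000 / 130
= 461.5 ms


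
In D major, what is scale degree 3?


Let's work it out.
Major scale pattern: W-W-H-W-W-W-H (2-2-1-2-2-2-1 semitones)
Starting from D:
  D + 2 semitones → E
  E + 2 semitones → F#
  F# + 1 semitone → G
  G + 2 semitones → A
  A + 2 semitones → B
  B + 2 semitones → C#
  C# + 1 semitone → D
Scale: D E F# G A B C#
Degree 3 = F#


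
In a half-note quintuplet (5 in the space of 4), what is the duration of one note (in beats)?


Quintuplet: 5 notes occupy the space of 4 half notes
Space = 4 × 2 = 8 beats
Each quintuplet note = 8 / 5 = 8/5 beats
= 8/5 beats


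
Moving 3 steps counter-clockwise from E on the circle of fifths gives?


Reasoning:
Each counter-clockwise step moves down a perfect 5th (= up a perfect 4th)
From E: E → A → D → G
= G


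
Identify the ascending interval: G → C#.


Solution.
Letter names: G → C spans 4 letter names → a 4th
Semitones: G → C# = 6 half-steps
A 4th of 6 semitones is an augmented 4th
= augmented 4th


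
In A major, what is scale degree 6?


Working:
Major scale pattern: W-W-H-W-W-W-H (2-2-1-2-2-2-1 semitones)
Starting from A:
  A + 2 semitones → B
  B + 2 semitones → C#
  C# + 1 semitone → D
  D + 2 semitones → E
  E + 2 semitones → F#
  F# + 2 semitones → G#
  G# + 1 semitone → A
Scale: A B C# D E F# G#
Degree 6 = F#


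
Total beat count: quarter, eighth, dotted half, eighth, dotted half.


Step by step:
Beat values:
  quarter = 1 beat
  eighth = 0.5 beats
  dotted half = 3 beats
  eighth = 0.5 beats
  dotted half = 3 beats
Sum = 1 + 0.5 + 3 + 0.5 + 3
= 8 beats


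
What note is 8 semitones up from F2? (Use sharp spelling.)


Let's work it out.
F2: chromatic position 5 in octave 2 → absolute = 2×12 + 5 = 29
Transpose up 8: 29 + 8 = 37
37 = 3×12 + 1 → C# in octave 3
Result = C#3


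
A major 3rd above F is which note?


Solution.
A 3rd spans 3 letter names, so from F we land on A
A major 3rd = 4 semitones above F
Spell A at that pitch: A
= A


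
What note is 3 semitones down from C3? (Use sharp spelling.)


Step by step:
C3: chromatic position 0 in octave 3 → absolute = 3×12 + 0 = 36
Transpose down 3: 36 - 3 = 33
33 = 2×12 + 9 → A in octave 2
Result = A2


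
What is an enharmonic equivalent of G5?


Solution.
Enharmonic notes sound the same pitch but are spelled with different letter names
G and Abb name the same pitch class
= Abb5


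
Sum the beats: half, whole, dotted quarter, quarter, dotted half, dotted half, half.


Beat values:
  half = 2 beats
  whole = 4 beats
  dotted quarter = 1.5 beats
  quarter = 1 beat
  dotted half = 3 beats
  dotted half = 3 beats
  half = 2 beats
Sum = 2 + 4 + 1.5 + 1 + 3 + 3 + 2
= 16.5 beats


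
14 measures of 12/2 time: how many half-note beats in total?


Reasoning:
Time signature 12/2: the bottom number 2 means the half note gets one count
The top number 12 means 12 half-note beats per measure
Total = 12 × 14 measures
= 168 half-note beats


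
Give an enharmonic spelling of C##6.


Enharmonic notes sound the same pitch but are spelled with different letter names
C## and D name the same pitch class
= D6


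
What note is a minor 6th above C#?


Reasoning:
A 6th spans 6 letter names, so from C we land on A
A minor 6th = 8 semitones above C#
Spell A at that pitch: A
= A


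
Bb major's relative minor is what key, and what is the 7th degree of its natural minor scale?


Reasoning:
The relative minor shares the major's key signature and starts on its 6th degree
6th degree = a major 6th above the tonic; a major 6th above Bb is G
→ relative minor of Bb major is G minor
G natural minor scale: G A Bb C D Eb F
= G minor; 7th degree = F


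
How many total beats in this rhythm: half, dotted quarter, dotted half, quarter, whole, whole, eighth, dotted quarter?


Solution.
Beat values:
  half = 2 beats
  dotted quarter = 1.5 beats
  dotted half = 3 beats
  quarter = 1 beat
  whole = 4 beats
  whole = 4 beats
  eighth = 0.5 beats
  dotted quarter = 1.5 beats
Sum = 2 + 1.5 + 3 + 1 + 4 + 4 + 0.5 + 1.5
= 17.5 beats


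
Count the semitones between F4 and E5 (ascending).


Reasoning:
Absolute semitone position = octave×12 + chromatic position
F4: 4×12 + 5 = 53
E5: 5×12 + 4 = 64
Difference = 64 - 53 = 11
= 11 semitones


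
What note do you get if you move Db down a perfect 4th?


perfect 4th: 4 letter names, 5 semitones
Letter: D - 3 → A
Pitch: Db - 5 semitones, spelled as an A → Ab
= Ab


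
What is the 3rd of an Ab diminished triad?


Diminished triad = root + minor 3rd (3 semitones) + diminished 5th (6 semitones)
A triad on Ab stacks thirds, so the chord tones use letter names A-C-E
Root: Ab
Minor 3rd above Ab: Cb
Diminished 5th above Ab: Ebb
The 3rd = Cb


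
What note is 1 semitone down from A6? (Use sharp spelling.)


Step by step:
A6: chromatic position 9 in octave 6 → absolute = 6×12 + 9 = 81
Transpose down 1: 81 - 1 = 80
80 = 6×12 + 8 → G# in octave 6
Result = G#6


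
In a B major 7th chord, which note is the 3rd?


Working:
Major 7th chord = root + major 3rd + perfect 5th + major 7th
Seventh chords stack in thirds, so the letter names are B-D-F-A
Root: B
Major 3rd above B: D#
Perfect 5th above B: F#
Major 7th above B: A#
The 3rd = D#


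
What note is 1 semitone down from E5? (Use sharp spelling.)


E5: chromatic position 4 in octave 5 → absolute = 5×12 + 4 = 64
Transpose down 1: 64 - 1 = 63
63 = 5×12 + 3 → D# in octave 5
Result = D#5


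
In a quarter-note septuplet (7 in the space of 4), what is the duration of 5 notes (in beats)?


Let's work it out.
Septuplet: 7 notes occupy the space of 4 quarter notes
Space = 4 × 1 = 4 beats
Each septuplet note = 4 / 7 = 4/7 beats
5 notes = 5 × 4/7 = 20/7
= 20/7 beats


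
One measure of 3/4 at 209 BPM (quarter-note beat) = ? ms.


Working:
Quarter-note beat duration = 60000 / 209 ms
Beats per measure (3/4) = 3
One measure = 3 × 60000 / 209 = 180000 / 209 ms
= 861.2 ms


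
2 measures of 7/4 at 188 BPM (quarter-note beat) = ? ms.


Quarter-note beat duration = 60000 / 188 ms
Beats per measure (7/4) = 7
One measure = 7 × 60000 / 188 = 420000 / 188 ms
2 measures = 2 × 420000 / 188 = 840000 / 188
= 4468.1 ms


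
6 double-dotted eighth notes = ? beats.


Reasoning:
Base eighth note = 1/2 beats
Dot 1 adds half the previous value: +1/4
Dot 2 adds half the previous value: +1/8
One double-dotted eighth = 1/2 + 1/4 + 1/8 = 7/8
6 of them = 6 × 7/8 = 21/4
= 21/4 beats


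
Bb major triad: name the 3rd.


Major triad = root + major 3rd (4 semitones) + perfect 5th (7 semitones)
A triad on Bb stacks thirds, so the chord tones use letter names B-D-F
Root: Bb
Major 3rd above Bb: D
Perfect 5th above Bb: F
The 3rd = D


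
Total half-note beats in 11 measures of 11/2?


Let's work it out.
Time signature 11/2: the bottom number 2 means the half note gets one count
The top number 11 means 11 half-note beats per measure
Total = 11 × 11 measures
= 121 half-note beats


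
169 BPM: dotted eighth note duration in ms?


One quarter-note beat = 60000 / BPM = 60000 / 169 ms
Dotted eighth note = 3/4 × quarter note
Duration = 3/4 × 60000 / 169 = 45000 / 169
= 266.3 ms


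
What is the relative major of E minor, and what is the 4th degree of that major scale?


Let's work it out.
The relative major shares the key signature and is a minor 3rd above the minor tonic
A minor 3rd above E is G
→ relative major of E minor is G major
G major scale: G A B C D E F#
= G major; 4th degree = C


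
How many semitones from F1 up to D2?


Working:
Absolute semitone position = octave×12 + chromatic position
F1: 1×12 + 5 = 17
D2: 2×12 + 2 = 26
Difference = 26 - 17 = 9
= 9 semitones


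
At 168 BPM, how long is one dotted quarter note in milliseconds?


Step by step:
One quarter-note beat = 60000 / BPM = 60000 / 168 ms
Dotted quarter note = 3/2 × quarter note
Duration = 3/2 × 60000 / 168 = 90000 / 168
= 535.7 ms


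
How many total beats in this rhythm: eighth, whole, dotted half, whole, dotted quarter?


Working:
Beat values:
  eighth = 0.5 beats
  whole = 4 beats
  dotted half = 3 beats
  whole = 4 beats
  dotted quarter = 1.5 beats
Sum = 0.5 + 4 + 3 + 4 + 1.5
= 13 beats


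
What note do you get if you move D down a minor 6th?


Working:
minor 6th: 6 letter names, 8 semitones
Letter: D - 5 → F
Pitch: D - 8 semitones, spelled as an F → F#
= F#


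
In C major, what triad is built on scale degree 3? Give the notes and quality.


Step by step:
C major scale: C D E F G A B
Diatonic triad on degree 3 stacks scale notes 3, 5, 7: E G B
E→G = 3 semitones; E→B = 7 semitones → minor triad
= E G B (minor)


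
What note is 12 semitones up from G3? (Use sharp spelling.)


G3: chromatic position 7 in octave 3 → absolute = 3×12 + 7 = 43
Transpose up 12: 43 + 12 = 55
55 = 4×12 + 7 → G in octave 4
Result = G4


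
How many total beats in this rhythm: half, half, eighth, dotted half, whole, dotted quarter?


Solution.
Beat values:
  half = 2 beats
  half = 2 beats
  eighth = 0.5 beats
  dotted half = 3 beats
  whole = 4 beats
  dotted quarter = 1.5 beats
Sum = 2 + 2 + 0.5 + 3 + 4 + 1.5
= 13 beats


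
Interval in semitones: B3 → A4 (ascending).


Absolute semitone position = octave×12 + chromatic position
B3: 3×12 + 11 = 47
A4: 4×12 + 9 = 57
Difference = 57 - 47 = 10
= 10 semitones


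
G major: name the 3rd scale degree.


Major scale pattern: W-W-H-W-W-W-H (2-2-1-2-2-2-1 semitones)
Starting from G:
  G + 2 semitones → A
  A + 2 semitones → B
  B + 1 semitone → C
  C + 2 semitones → D
  D + 2 semitones → E
  E + 2 semitones → F#
  F# + 1 semitone → G
Scale: G A B C D E F#
Degree 3 = B


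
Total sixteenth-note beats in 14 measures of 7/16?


Let's work it out.
Time signature 7/16: the bottom number 16 means the sixteenth note gets one count
The top number 7 means 7 sixteenth-note beats per measure
Total = 7 × 14 measures
= 98 sixteenth-note beats


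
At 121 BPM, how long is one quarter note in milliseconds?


Solution.
One quarter-note beat = 60000 / BPM = 60000 / 121 ms
Duration = 60000 / 121
= 495.9 ms


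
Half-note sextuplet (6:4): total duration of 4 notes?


Let's work it out.
Sextuplet: 6 notes occupy the space of 4 half notes
Space = 4 × 2 = 8 beats
Each sextuplet note = 8 / 6 = 4/3 beats
4 notes = 4 × 4/3 = 16/3
= 16/3 beats


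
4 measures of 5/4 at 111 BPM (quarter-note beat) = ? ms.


Quarter-note beat duration = 60000 / 111 ms
Beats per measure (5/4) = 5
One measure = 5 × 60000 / 111 = 300000 / 111 ms
4 measures = 4 × 300000 / 111 = 1200000 / 111
= 10810.8 ms


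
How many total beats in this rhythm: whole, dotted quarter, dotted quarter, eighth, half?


Let's work it out.
Beat values:
  whole = 4 beats
  dotted quarter = 1.5 beats
  dotted quarter = 1.5 beats
  eighth = 0.5 beats
  half = 2 beats
Sum = 4 + 1.5 + 1.5 + 0.5 + 2
= 9.5 beats


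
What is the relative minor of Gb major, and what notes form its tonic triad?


Let's work it out.
The relative minor shares the major's key signature and starts on its 6th degree
6th degree = a major 6th above the tonic; a major 6th above Gb is Eb
→ relative minor of Gb major is Eb minor
Tonic triad of Eb minor = root + minor 3rd + perfect 5th = Eb Gb Bb
= Eb minor; triad = Eb Gb Bb


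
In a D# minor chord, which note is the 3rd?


Reasoning:
Minor triad = root + minor 3rd (3 semitones) + perfect 5th (7 semitones)
A triad on D# stacks thirds, so the chord tones use letter names D-F-A
Root: D#
Minor 3rd above D#: F#
Perfect 5th above D#: A#
The 3rd = F#


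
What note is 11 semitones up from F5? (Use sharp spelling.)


Working:
F5: chromatic position 5 in octave 5 → absolute = 5×12 + 5 = 65
Transpose up 11: 65 + 11 = 76
76 = 6×12 + 4 → E in octave 6
Result = E6


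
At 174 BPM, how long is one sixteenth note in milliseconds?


Let's work it out.
One quarter-note beat = 60000 / BPM = 60000 / 174 ms
Sixteenth note = 1/4 × quarter note
Duration = 1/4 × 60000 / 174 = 15000 / 174
= 86.2 ms


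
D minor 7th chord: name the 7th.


Working:
Minor 7th chord = root + minor 3rd + perfect 5th + minor 7th
Seventh chords stack in thirds, so the letter names are D-F-A-C
Root: D
Minor 3rd above D: F
Perfect 5th above D: A
Minor 7th above D: C
The 7th = C


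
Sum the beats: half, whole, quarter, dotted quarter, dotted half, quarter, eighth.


Let's work it out.
Beat values:
  half = 2 beats
  whole = 4 beats
  quarter = 1 beat
  dotted quarter = 1.5 beats
  dotted half = 3 beats
  quarter = 1 beat
  eighth = 0.5 beats
Sum = 2 + 4 + 1 + 1.5 + 3 + 1 + 0.5
= 13 beats


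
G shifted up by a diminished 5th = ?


Let's work it out.
diminished 5th: 5 letter names, 6 semitones
Letter: G + 4 → D
Pitch: G + 6 semitones, spelled as a D → Db
= Db


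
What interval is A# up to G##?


Working:
Letter names: A → G spans 7 letter names → a 7th
Semitones: A# → G## = 11 half-steps
A 7th of 11 semitones is a major 7th
= major 7th


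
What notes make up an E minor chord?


Let's work it out.
Minor triad = root + minor 3rd (3 semitones) + perfect 5th (7 semitones)
A triad on E stacks thirds, so the chord tones use letter names E-G-B
Root: E
Minor 3rd above E: G
Perfect 5th above E: B
Chord = E G B


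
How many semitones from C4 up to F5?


Absolute semitone position = octave×12 + chromatic position
C4: 4×12 + 0 = 48
F5: 5×12 + 5 = 65
Difference = 65 - 48 = 17
= 17 semitones


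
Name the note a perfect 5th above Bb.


A 5th spans 5 letter names, so from B we land on F
A perfect 5th = 7 semitones above Bb
Spell F at that pitch: F
= F


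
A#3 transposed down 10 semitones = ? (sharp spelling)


Let's work it out.
A#3: chromatic position 10 in octave 3 → absolute = 3×12 + 10 = 46
Transpose down 10: 46 - 10 = 36
36 = 3×12 + 0 → C in octave 3
Result = C3


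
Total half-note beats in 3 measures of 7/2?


Reasoning:
Time signature 7/2: the bottom number 2 means the half note gets one count
The top number 7 means 7 half-note beats per measure
Total = 7 × 3 measures
= 21 half-note beats


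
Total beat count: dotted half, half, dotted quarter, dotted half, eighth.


Let's work it out.
Beat values:
  dotted half = 3 beats
  half = 2 beats
  dotted quarter = 1.5 beats
  dotted half = 3 beats
  eighth = 0.5 beats
Sum = 3 + 2 + 1.5 + 3 + 0.5
= 10 beats


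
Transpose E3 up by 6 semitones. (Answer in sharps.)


Solution.
E3: chromatic position 4 in octave 3 → absolute = 3×12 + 4 = 40
Transpose up 6: 40 + 6 = 46
46 = 3×12 + 10 → A# in octave 3
Result = A#3


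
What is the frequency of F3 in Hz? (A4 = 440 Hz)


Step by step:
f = 440 × 2^(n/12) where n = semitones from A4
F3: -16 semitones from A4
f = 440 × 2^(-16/12)
f = 174.61 Hz


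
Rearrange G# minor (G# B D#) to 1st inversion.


Solution.
Root position: G# B D#
1st inversion: move root up an octave
Bass note: B
Notes (bottom to top) = B D# G#


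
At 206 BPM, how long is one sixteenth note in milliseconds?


Solution.
One quarter-note beat = 60000 / BPM = 60000 / 206 ms
Sixteenth note = 1/4 × quarter note
Duration = 1/4 × 60000 / 206 = 15000 / 206
= 72.8 ms


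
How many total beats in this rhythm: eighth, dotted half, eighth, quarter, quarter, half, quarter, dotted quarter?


Beat values:
  eighth = 0.5 beats
  dotted half = 3 beats
  eighth = 0.5 beats
  quarter = 1 beat
  quarter = 1 beat
  half = 2 beats
  quarter = 1 beat
  dotted quarter = 1.5 beats
Sum = 0.5 + 3 + 0.5 + 1 + 1 + 2 + 1 + 1.5
= 10.5 beats


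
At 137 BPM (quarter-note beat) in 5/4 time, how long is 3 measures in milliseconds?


Let's work it out.
Quarter-note beat duration = 60000 / 137 ms
Beats per measure (5/4) = 5
One measure = 5 × 60000 / 137 = 300000 / 137 ms
3 measures = 3 × 300000 / 137 = 900000 / 137
= 6569.3 ms


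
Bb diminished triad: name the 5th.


Diminished triad = root + minor 3rd (3 semitones) + diminished 5th (6 semitones)
A triad on Bb stacks thirds, so the chord tones use letter names B-D-F
Root: Bb
Minor 3rd above Bb: Db
Diminished 5th above Bb: Fb
The 5th = Fb


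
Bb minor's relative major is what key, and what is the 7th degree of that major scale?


Working:
The relative major shares the key signature and is a minor 3rd above the minor tonic
A minor 3rd above Bb is Db
→ relative major of Bb minor is Db major
Db major scale: Db Eb F Gb Ab Bb C
= Db major; 7th degree = C


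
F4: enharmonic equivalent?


Enharmonic notes sound the same pitch but are spelled with different letter names
F and E# name the same pitch class
= E#4


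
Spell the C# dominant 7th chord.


Dominant 7th chord = root + major 3rd + perfect 5th + minor 7th
Seventh chords stack in thirds, so the letter names are C-E-G-B
Root: C#
Major 3rd above C#: E#
Perfect 5th above C#: G#
Minor 7th above C#: B
Chord = C# E# G# B


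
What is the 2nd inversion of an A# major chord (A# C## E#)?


Let's work it out.
Root position: A# C## E#
2nd inversion: move root and 3rd up an octave
Bass note: E#
Notes (bottom to top) = E# A# C##


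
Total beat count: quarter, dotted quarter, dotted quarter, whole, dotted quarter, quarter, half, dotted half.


Solution.
Beat values:
  quarter = 1 beat
  dotted quarter = 1.5 beats
  dotted quarter = 1.5 beats
  whole = 4 beats
  dotted quarter = 1.5 beats
  quarter = 1 beat
  half = 2 beats
  dotted half = 3 beats
Sum = 1 + 1.5 + 1.5 + 4 + 1.5 + 1 + 2 + 3
= 15.5 beats


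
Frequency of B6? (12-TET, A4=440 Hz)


f = 440 × 2^(n/12) where n = semitones from A4
B6: 26 semitones from A4
f = 440 × 2^(26/12)
f = 1975.53 Hz


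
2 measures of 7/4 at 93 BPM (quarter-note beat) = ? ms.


Quarter-note beat duration = 60000 / 93 ms
Beats per measure (7/4) = 7
One measure = 7 × 60000 / 93 = 420000 / 93 ms
2 measures = 2 × 420000 / 93 = 840000 / 93
= 9032.3 ms


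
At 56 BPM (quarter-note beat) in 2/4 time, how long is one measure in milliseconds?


Reasoning:
Quarter-note beat duration = 60000 / 56 ms
Beats per measure (2/4) = 2
One measure = 2 × 60000 / 56 = 120000 / 56 ms
= 2142.9 ms


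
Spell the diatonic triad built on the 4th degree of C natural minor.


C natural minor scale: C D Eb F G Ab Bb
Diatonic triad on degree 4 stacks scale notes 4, 6, 1: F Ab C
F→Ab = 3 semitones; F→C = 7 semitones → minor triad
= F Ab C (minor)


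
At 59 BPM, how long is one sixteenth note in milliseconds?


One quarter-note beat = 60000 / BPM = 60000 / 59 ms
Sixteenth note = 1/4 × quarter note
Duration = 1/4 × 60000 / 59 = 15000 / 59
= 254.2 ms


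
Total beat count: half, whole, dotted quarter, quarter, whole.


Working:
Beat values:
  half = 2 beats
  whole = 4 beats
  dotted quarter = 1.5 beats
  quarter = 1 beat
  whole = 4 beats
Sum = 2 + 4 + 1.5 + 1 + 4
= 12.5 beats


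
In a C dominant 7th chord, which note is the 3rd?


Reasoning:
Dominant 7th chord = root + major 3rd + perfect 5th + minor 7th
Seventh chords stack in thirds, so the letter names are C-E-G-B
Root: C
Major 3rd above C: E
Perfect 5th above C: G
Minor 7th above C: Bb
The 3rd = E


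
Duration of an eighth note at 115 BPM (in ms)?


One quarter-note beat = 60000 / BPM = 60000 / 115 ms
Eighth note = 1/2 × quarter note
Duration = 1/2 × 60000 / 115 = 30000 / 115
= 260.9 ms


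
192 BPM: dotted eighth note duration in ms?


Step by step:
One quarter-note beat = 60000 / BPM = 60000 / 192 ms
Dotted eighth note = 3/4 × quarter note
Duration = 3/4 × 60000 / 192 = 45000 / 192
= 234.4 ms
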